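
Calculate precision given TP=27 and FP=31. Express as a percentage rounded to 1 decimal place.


Precision = TP / (TP + FP) * 100
= 27 / (27 + 31)
= 27 / 58
= 0.4655
= 46.6%

46.6


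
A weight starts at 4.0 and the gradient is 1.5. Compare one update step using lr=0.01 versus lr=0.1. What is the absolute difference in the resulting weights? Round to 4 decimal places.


With lr=0.01: w_new = 4.0 - 0.01 * 1.5 = 3.985
With lr=0.1: w_new = 4.0 - 0.1 * 1.5 = 3.85
Absolute difference = |3.985 - 3.85|
= 0.1350

0.1350


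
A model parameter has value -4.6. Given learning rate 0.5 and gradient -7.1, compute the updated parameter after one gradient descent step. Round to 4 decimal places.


w_new = w_old - lr * gradient
= -4.6 - 0.5 * -7.1
= -4.6 - (-3.55)
= -1.0500

-1.0500


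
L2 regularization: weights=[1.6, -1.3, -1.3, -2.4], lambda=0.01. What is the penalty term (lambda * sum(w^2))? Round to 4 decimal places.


Squaring each weight:
1.6^2 = 2.56
(-1.3)^2 = 1.69
(-1.3)^2 = 1.69
(-2.4)^2 = 5.76
Sum of squares = 11.7
Penalty = 0.01 * 11.7 = 0.1170

0.1170


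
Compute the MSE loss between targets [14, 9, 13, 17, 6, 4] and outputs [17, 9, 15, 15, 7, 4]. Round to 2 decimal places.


Differences: [-3, 0, -2, 2, -1, 0]
Squared errors: [9, 0, 4, 4, 1, 0]
Sum of squared errors = 18
MSE = 18 / 6 = 3.00

3.00


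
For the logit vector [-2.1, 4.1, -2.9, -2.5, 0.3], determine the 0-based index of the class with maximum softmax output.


Softmax is a monotonic transformation, so it preserves the argmax.
We need to find the index of the maximum logit.
Index 0: -2.1
Index 1: 4.1
Index 2: -2.9
Index 3: -2.5
Index 4: 0.3
Maximum logit = 4.1 at index 1

1


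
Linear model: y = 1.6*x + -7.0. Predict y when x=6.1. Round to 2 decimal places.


y = 1.6 * 6.1 + (-7.0)
= 9.76 + (-7.0)
= 2.76

2.76


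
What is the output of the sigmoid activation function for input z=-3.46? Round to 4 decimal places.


sigmoid(z) = 1 / (1 + exp(-z))
exp(-(-3.46)) = exp(3.46) = 31.817
1 + 31.817 = 32.817
1 / 32.817 = 0.0305

0.0305


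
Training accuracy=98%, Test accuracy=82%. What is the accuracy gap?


Gap = train_accuracy - test_accuracy
= 98 - 82
= 16%
This gap suggests the model is overfitting.

16


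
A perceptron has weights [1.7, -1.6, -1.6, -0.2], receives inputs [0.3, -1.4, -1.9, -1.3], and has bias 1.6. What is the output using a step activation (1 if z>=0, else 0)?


z = w . x + b
= 1.7*0.3 + -1.6*-1.4 + -1.6*-1.9 + -0.2*-1.3 + 1.6
= 0.51 + 2.24 + 3.04 + 0.26 + 1.6
= 6.05 + 1.6
= 7.65
Since z = 7.65 >= 0, output = 1

1


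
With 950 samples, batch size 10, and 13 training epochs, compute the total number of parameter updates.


Iterations per epoch = 950 / 10 = 95
Total updates = iterations_per_epoch * epochs
= 95 * 13
= 1235

1235


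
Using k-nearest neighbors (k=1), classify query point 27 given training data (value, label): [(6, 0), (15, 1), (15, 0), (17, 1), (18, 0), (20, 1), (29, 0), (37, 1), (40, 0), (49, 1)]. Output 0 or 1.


Distances from query 27:
Point 29 (class 0): distance = 2
K=1 nearest neighbors: classes = [0]
Votes for class 1: 0 / 1
Majority vote => class 0

0


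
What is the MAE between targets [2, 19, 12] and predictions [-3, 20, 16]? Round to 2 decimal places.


Absolute errors: [5, 1, 4]
Sum of absolute errors = 10
MAE = 10 / 3 = 3.33

3.33


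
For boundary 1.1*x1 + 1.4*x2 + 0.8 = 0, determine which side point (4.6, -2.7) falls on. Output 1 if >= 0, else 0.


Compute 1.1 * 4.6 + 1.4 * -2.7 + 0.8
= 5.06 + -3.78 + 0.8
= 2.08
Since 2.08 >= 0, the point is on the positive side.

1


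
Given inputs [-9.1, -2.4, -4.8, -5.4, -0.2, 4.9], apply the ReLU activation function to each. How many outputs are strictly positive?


ReLU(x) = max(0, x) for each element:
ReLU(-9.1) = 0
ReLU(-2.4) = 0
ReLU(-4.8) = 0
ReLU(-5.4) = 0
ReLU(-0.2) = 0
ReLU(4.9) = 4.9
Active neurons (>0): 1

1


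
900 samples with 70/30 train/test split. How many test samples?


Train samples = 900 * 70% = 630
Test samples = 900 - 630
= 270

270


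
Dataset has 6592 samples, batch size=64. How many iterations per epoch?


Iterations per epoch = dataset_size / batch_size
= 6592 / 64
= 103

103


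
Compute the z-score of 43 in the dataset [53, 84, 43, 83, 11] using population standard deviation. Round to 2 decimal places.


Mean = (53 + 84 + 43 + 83 + 11) / 5 = 54.8
Variance = sum((x_i - mean)^2) / n = 741.76
Std = sqrt(741.76) = 27.2353
Z = (x - mean) / std
= (43 - 54.8) / 27.2353
= -11.8 / 27.2353
= -0.43

-0.43


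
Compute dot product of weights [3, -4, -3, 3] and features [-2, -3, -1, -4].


Element-wise products:
3 * -2 = -6
-4 * -3 = 12
-3 * -1 = 3
3 * -4 = -12
Sum = -6 + 12 + 3 + -12
= -3

-3


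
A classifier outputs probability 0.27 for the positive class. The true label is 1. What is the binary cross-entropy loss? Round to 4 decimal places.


For y=1: Loss = -log(p)
= -log(0.27)
= -(-1.3093)
= 1.3093

1.3093


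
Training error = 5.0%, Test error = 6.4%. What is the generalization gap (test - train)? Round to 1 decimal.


Generalization gap = test_error - train_error
= 6.4 - 5.0
= 1.4%
A small gap suggests good generalization.

1.4


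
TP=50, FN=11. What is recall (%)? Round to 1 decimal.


Recall = TP / (TP + FN) * 100
= 50 / (50 + 11)
= 50 / 61
= 0.8197
= 82.0%

82.0


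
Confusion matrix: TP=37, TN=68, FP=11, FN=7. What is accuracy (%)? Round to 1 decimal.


Accuracy = (TP + TN) / (TP + TN + FP + FN) * 100
= (37 + 68) / (37 + 68 + 11 + 7)
= 105 / 123
= 0.8537
= 85.4%

85.4


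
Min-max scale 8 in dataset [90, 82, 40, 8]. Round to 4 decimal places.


Min = 8, Max = 90
Range = 90 - 8 = 82
Scaled = (x - min) / (max - min)
= (8 - 8) / 82
= 0 / 82
= 0.0000

0.0000


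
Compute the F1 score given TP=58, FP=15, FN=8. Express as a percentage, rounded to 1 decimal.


Precision = TP / (TP + FP) = 58 / 73 = 0.7945
Recall = TP / (TP + FN) = 58 / 66 = 0.8788
F1 = 2 * P * R / (P + R)
= 2 * 0.7945 * 0.8788 / (0.7945 + 0.8788)
= 1.3964 / 1.6733
= 0.8345
As percentage: 83.5%

83.5


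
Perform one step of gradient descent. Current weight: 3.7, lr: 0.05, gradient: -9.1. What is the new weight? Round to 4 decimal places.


w_new = w_old - lr * gradient
= 3.7 - 0.05 * -9.1
= 3.7 - (-0.455)
= 4.1550

4.1550


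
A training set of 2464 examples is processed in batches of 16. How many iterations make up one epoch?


Iterations per epoch = dataset_size / batch_size
= 2464 / 16
= 154

154


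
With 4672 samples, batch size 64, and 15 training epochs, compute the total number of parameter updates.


Iterations per epoch = 4672 / 64 = 73
Total updates = iterations_per_epoch * epochs
= 73 * 15
= 1095

1095


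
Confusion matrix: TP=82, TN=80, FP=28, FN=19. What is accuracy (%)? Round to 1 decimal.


Accuracy = (TP + TN) / (TP + TN + FP + FN) * 100
= (82 + 80) / (82 + 80 + 28 + 19)
= 162 / 209
= 0.7751
= 77.5%

77.5


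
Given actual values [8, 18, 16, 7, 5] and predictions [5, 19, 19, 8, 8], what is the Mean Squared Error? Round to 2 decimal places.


Differences: [3, -1, -3, -1, -3]
Squared errors: [9, 1, 9, 1, 9]
Sum of squared errors = 29
MSE = 29 / 5 = 5.80

5.80


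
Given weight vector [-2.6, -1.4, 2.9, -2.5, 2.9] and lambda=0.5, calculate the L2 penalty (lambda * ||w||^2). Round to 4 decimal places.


Squaring each weight:
(-2.6)^2 = 6.76
(-1.4)^2 = 1.96
2.9^2 = 8.41
(-2.5)^2 = 6.25
2.9^2 = 8.41
Sum of squares = 31.79
Penalty = 0.5 * 31.79 = 15.8950

15.8950


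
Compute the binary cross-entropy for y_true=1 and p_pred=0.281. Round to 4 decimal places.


For y=1: Loss = -log(p)
= -log(0.281)
= -(-1.2694)
= 1.2694

1.2694


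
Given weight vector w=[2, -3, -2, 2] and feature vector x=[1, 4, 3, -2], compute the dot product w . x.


Element-wise products:
2 * 1 = 2
-3 * 4 = -12
-2 * 3 = -6
2 * -2 = -4
Sum = 2 + -12 + -6 + -4
= -20

-20


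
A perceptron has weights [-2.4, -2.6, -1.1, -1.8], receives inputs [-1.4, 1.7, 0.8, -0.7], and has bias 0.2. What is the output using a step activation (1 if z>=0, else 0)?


z = w . x + b
= -2.4*-1.4 + -2.6*1.7 + -1.1*0.8 + -1.8*-0.7 + 0.2
= 3.36 + -4.42 + -0.88 + 1.26 + 0.2
= -0.68 + 0.2
= -0.48
Since z = -0.48 < 0, output = 0

0


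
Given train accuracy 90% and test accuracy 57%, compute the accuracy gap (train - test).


Gap = train_accuracy - test_accuracy
= 90 - 57
= 33%
This large gap strongly indicates overfitting.

33


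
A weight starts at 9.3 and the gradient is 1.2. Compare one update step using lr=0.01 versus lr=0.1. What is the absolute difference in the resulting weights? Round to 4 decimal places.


With lr=0.01: w_new = 9.3 - 0.01 * 1.2 = 9.288
With lr=0.1: w_new = 9.3 - 0.1 * 1.2 = 9.18
Absolute difference = |9.288 - 9.18|
= 0.1080

0.1080


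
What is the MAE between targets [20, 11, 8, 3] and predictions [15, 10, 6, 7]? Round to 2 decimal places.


Absolute errors: [5, 1, 2, 4]
Sum of absolute errors = 12
MAE = 12 / 4 = 3.00

3.00


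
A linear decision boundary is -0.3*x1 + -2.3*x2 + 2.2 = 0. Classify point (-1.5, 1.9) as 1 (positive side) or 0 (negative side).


Compute -0.3 * -1.5 + -2.3 * 1.9 + 2.2
= 0.45 + -4.37 + 2.2
= -1.72
Since -1.72 < 0, the point is on the negative side.

0


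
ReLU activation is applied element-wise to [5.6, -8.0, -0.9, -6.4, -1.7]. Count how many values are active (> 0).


ReLU(x) = max(0, x) for each element:
ReLU(5.6) = 5.6
ReLU(-8.0) = 0
ReLU(-0.9) = 0
ReLU(-6.4) = 0
ReLU(-1.7) = 0
Active neurons (>0): 1

1


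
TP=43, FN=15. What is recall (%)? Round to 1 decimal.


Recall = TP / (TP + FN) * 100
= 43 / (43 + 15)
= 43 / 58
= 0.7414
= 74.1%

74.1


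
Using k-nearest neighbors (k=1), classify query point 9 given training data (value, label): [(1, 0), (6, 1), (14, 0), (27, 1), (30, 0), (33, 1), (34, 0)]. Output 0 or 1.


Distances from query 9:
Point 6 (class 1): distance = 3
K=1 nearest neighbors: classes = [1]
Votes for class 1: 1 / 1
Majority vote => class 1

1


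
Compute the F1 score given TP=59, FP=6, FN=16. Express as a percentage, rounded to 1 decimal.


Precision = TP / (TP + FP) = 59 / 65 = 0.9077
Recall = TP / (TP + FN) = 59 / 75 = 0.7867
F1 = 2 * P * R / (P + R)
= 2 * 0.9077 * 0.7867 / (0.9077 + 0.7867)
= 1.4281 / 1.6944
= 0.8429
As percentage: 84.3%

84.3


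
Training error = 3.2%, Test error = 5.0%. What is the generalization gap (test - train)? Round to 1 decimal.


Generalization gap = test_error - train_error
= 5.0 - 3.2
= 1.8%
A small gap suggests good generalization.

1.8


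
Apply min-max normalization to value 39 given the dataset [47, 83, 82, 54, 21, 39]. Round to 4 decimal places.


Min = 21, Max = 83
Range = 83 - 21 = 62
Scaled = (x - min) / (max - min)
= (39 - 21) / 62
= 18 / 62
= 0.2903

0.2903


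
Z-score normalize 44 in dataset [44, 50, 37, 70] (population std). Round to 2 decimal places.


Mean = (44 + 50 + 37 + 70) / 4 = 50.25
Variance = sum((x_i - mean)^2) / n = 151.1875
Std = sqrt(151.1875) = 12.2958
Z = (x - mean) / std
= (44 - 50.25) / 12.2958
= -6.25 / 12.2958
= -0.51

-0.51


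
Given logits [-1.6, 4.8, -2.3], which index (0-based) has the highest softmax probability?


Softmax is a monotonic transformation, so it preserves the argmax.
We need to find the index of the maximum logit.
Index 0: -1.6
Index 1: 4.8
Index 2: -2.3
Maximum logit = 4.8 at index 1

1


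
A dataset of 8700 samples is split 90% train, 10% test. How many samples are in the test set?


Train samples = 8700 * 90% = 7830
Test samples = 8700 - 7830
= 870

870


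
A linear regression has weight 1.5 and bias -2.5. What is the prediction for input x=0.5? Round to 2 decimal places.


y = 1.5 * 0.5 + (-2.5)
= 0.75 + (-2.5)
= -1.75

-1.75


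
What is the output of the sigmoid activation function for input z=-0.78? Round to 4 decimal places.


sigmoid(z) = 1 / (1 + exp(-z))
exp(-(-0.78)) = exp(0.78) = 2.1815
1 + 2.1815 = 3.1815
1 / 3.1815 = 0.3143

0.3143


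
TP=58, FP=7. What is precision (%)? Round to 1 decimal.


Precision = TP / (TP + FP) * 100
= 58 / (58 + 7)
= 58 / 65
= 0.8923
= 89.2%

89.2


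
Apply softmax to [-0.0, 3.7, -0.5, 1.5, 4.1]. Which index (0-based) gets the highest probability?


Softmax is a monotonic transformation, so it preserves the argmax.
We need to find the index of the maximum logit.
Index 0: -0.0
Index 1: 3.7
Index 2: -0.5
Index 3: 1.5
Index 4: 4.1
Maximum logit = 4.1 at index 4

4


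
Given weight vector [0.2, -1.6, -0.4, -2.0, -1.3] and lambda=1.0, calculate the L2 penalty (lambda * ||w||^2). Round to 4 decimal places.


Squaring each weight:
0.2^2 = 0.04
(-1.6)^2 = 2.56
(-0.4)^2 = 0.16
(-2.0)^2 = 4.0
(-1.3)^2 = 1.69
Sum of squares = 8.45
Penalty = 1.0 * 8.45 = 8.4500

8.4500


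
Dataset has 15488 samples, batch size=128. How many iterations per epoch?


Iterations per epoch = dataset_size / batch_size
= 15488 / 128
= 121

121


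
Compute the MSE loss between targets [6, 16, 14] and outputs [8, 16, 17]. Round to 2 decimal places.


Differences: [-2, 0, -3]
Squared errors: [4, 0, 9]
Sum of squared errors = 13
MSE = 13 / 3 = 4.33

4.33


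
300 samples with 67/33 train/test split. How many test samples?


Train samples = 300 * 67% = 201
Test samples = 300 - 201
= 99

99


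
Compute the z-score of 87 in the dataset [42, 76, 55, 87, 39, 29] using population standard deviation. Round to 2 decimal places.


Mean = (42 + 76 + 55 + 87 + 39 + 29) / 6 = 54.6667
Variance = sum((x_i - mean)^2) / n = 427.5556
Std = sqrt(427.5556) = 20.6774
Z = (x - mean) / std
= (87 - 54.6667) / 20.6774
= 32.3333 / 20.6774
= 1.56

1.56


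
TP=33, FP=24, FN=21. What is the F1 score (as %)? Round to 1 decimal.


Precision = TP / (TP + FP) = 33 / 57 = 0.5789
Recall = TP / (TP + FN) = 33 / 54 = 0.6111
F1 = 2 * P * R / (P + R)
= 2 * 0.5789 * 0.6111 / (0.5789 + 0.6111)
= 0.7076 / 1.1901
= 0.5946
As percentage: 59.5%

59.5


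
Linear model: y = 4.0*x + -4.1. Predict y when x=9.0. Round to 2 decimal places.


y = 4.0 * 9.0 + (-4.1)
= 36.0 + (-4.1)
= 31.90

31.90


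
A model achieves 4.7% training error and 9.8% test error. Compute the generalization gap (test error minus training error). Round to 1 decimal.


Generalization gap = test_error - train_error
= 9.8 - 4.7
= 5.1%
A moderate gap.

5.1


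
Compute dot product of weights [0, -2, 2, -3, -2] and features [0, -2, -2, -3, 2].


Element-wise products:
0 * 0 = 0
-2 * -2 = 4
2 * -2 = -4
-3 * -3 = 9
-2 * 2 = -4
Sum = 0 + 4 + -4 + 9 + -4
= 5

5


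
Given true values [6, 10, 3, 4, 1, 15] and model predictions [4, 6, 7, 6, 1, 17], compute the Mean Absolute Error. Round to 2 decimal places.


Absolute errors: [2, 4, 4, 2, 0, 2]
Sum of absolute errors = 14
MAE = 14 / 6 = 2.33

2.33


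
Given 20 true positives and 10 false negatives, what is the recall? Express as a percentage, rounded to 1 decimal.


Recall = TP / (TP + FN) * 100
= 20 / (20 + 10)
= 20 / 30
= 0.6667
= 66.7%

66.7


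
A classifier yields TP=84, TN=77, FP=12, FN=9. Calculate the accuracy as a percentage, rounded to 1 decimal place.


Accuracy = (TP + TN) / (TP + TN + FP + FN) * 100
= (84 + 77) / (84 + 77 + 12 + 9)
= 161 / 182
= 0.8846
= 88.5%

88.5


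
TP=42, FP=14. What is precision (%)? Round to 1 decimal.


Precision = TP / (TP + FP) * 100
= 42 / (42 + 14)
= 42 / 56
= 0.75
= 75.0%

75.0


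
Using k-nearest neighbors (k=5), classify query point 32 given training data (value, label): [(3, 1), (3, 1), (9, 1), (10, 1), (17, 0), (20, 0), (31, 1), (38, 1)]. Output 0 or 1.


Distances from query 32:
Point 31 (class 1): distance = 1
Point 38 (class 1): distance = 6
Point 20 (class 0): distance = 12
Point 17 (class 0): distance = 15
Point 10 (class 1): distance = 22
K=5 nearest neighbors: classes = [1, 1, 0, 0, 1]
Votes for class 1: 3 / 5
Majority vote => class 1

1


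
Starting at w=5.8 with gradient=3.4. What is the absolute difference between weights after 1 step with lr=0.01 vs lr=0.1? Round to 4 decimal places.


With lr=0.01: w_new = 5.8 - 0.01 * 3.4 = 5.766
With lr=0.1: w_new = 5.8 - 0.1 * 3.4 = 5.46
Absolute difference = |5.766 - 5.46|
= 0.3060

0.3060


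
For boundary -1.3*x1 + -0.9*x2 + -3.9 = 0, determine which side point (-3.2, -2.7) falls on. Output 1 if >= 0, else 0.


Compute -1.3 * -3.2 + -0.9 * -2.7 + -3.9
= 4.16 + 2.43 + -3.9
= 2.69
Since 2.69 >= 0, the point is on the positive side.

1


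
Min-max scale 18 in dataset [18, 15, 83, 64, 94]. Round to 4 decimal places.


Min = 15, Max = 94
Range = 94 - 15 = 79
Scaled = (x - min) / (max - min)
= (18 - 15) / 79
= 3 / 79
= 0.0380

0.0380


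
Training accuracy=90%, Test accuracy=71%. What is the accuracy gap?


Gap = train_accuracy - test_accuracy
= 90 - 71
= 19%
This gap suggests the model is overfitting.

19


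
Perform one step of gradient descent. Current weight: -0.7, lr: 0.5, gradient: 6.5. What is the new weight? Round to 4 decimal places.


w_new = w_old - lr * gradient
= -0.7 - 0.5 * 6.5
= -0.7 - (3.25)
= -3.9500

-3.9500


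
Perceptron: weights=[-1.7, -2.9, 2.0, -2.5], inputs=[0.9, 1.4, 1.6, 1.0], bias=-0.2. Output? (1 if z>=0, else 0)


z = w . x + b
= -1.7*0.9 + -2.9*1.4 + 2.0*1.6 + -2.5*1.0 + -0.2
= -1.53 + -4.06 + 3.2 + -2.5 + -0.2
= -4.89 + -0.2
= -5.09
Since z = -5.09 < 0, output = 0

0


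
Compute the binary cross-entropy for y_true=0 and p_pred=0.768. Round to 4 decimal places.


For y=0: Loss = -log(1-p)
= -log(1 - 0.768)
= -log(0.232)
= -(-1.461)
= 1.4610

1.4610


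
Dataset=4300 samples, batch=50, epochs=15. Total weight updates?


Iterations per epoch = 4300 / 50 = 86
Total updates = iterations_per_epoch * epochs
= 86 * 15
= 1290

1290


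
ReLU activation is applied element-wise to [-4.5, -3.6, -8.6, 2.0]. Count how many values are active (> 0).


ReLU(x) = max(0, x) for each element:
ReLU(-4.5) = 0
ReLU(-3.6) = 0
ReLU(-8.6) = 0
ReLU(2.0) = 2.0
Active neurons (>0): 1

1


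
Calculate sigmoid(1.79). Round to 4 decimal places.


sigmoid(z) = 1 / (1 + exp(-z))
exp(-(1.79)) = exp(-1.79) = 0.167
1 + 0.167 = 1.167
1 / 1.167 = 0.8569

0.8569


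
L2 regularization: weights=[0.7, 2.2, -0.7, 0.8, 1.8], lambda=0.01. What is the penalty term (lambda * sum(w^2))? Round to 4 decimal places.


Squaring each weight:
0.7^2 = 0.49
2.2^2 = 4.84
(-0.7)^2 = 0.49
0.8^2 = 0.64
1.8^2 = 3.24
Sum of squares = 9.7
Penalty = 0.01 * 9.7 = 0.0970

0.0970


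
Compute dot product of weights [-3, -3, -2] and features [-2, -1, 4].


Element-wise products:
-3 * -2 = 6
-3 * -1 = 3
-2 * 4 = -8
Sum = 6 + 3 + -8
= 1

1


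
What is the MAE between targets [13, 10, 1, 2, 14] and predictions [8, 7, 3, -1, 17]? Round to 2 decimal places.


Absolute errors: [5, 3, 2, 3, 3]
Sum of absolute errors = 16
MAE = 16 / 5 = 3.20

3.20


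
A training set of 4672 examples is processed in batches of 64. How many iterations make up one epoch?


Iterations per epoch = dataset_size / batch_size
= 4672 / 64
= 73

73


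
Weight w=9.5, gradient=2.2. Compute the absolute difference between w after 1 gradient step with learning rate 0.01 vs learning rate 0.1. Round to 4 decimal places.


With lr=0.01: w_new = 9.5 - 0.01 * 2.2 = 9.478
With lr=0.1: w_new = 9.5 - 0.1 * 2.2 = 9.28
Absolute difference = |9.478 - 9.28|
= 0.1980

0.1980


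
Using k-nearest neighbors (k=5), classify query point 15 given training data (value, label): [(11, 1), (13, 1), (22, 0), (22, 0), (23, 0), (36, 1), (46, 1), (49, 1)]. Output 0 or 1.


Distances from query 15:
Point 13 (class 1): distance = 2
Point 11 (class 1): distance = 4
Point 22 (class 0): distance = 7
Point 22 (class 0): distance = 7
Point 23 (class 0): distance = 8
K=5 nearest neighbors: classes = [1, 1, 0, 0, 0]
Votes for class 1: 2 / 5
Majority vote => class 0

0


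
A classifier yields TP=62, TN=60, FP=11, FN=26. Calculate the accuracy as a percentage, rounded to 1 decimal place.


Accuracy = (TP + TN) / (TP + TN + FP + FN) * 100
= (62 + 60) / (62 + 60 + 11 + 26)
= 122 / 159
= 0.7673
= 76.7%

76.7


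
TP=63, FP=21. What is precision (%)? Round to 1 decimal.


Precision = TP / (TP + FP) * 100
= 63 / (63 + 21)
= 63 / 84
= 0.75
= 75.0%

75.0


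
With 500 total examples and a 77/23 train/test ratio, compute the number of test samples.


Train samples = 500 * 77% = 385
Test samples = 500 - 385
= 115

115


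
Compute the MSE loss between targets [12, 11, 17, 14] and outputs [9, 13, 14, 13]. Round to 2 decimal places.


Differences: [3, -2, 3, 1]
Squared errors: [9, 4, 9, 1]
Sum of squared errors = 23
MSE = 23 / 4 = 5.75

5.75


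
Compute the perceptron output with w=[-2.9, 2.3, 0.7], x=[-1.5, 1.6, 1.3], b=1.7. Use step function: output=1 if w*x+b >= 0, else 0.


z = w . x + b
= -2.9*-1.5 + 2.3*1.6 + 0.7*1.3 + 1.7
= 4.35 + 3.68 + 0.91 + 1.7
= 8.94 + 1.7
= 10.64
Since z = 10.64 >= 0, output = 1

1


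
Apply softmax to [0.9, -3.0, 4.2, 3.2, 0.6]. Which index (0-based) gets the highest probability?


Softmax is a monotonic transformation, so it preserves the argmax.
We need to find the index of the maximum logit.
Index 0: 0.9
Index 1: -3.0
Index 2: 4.2
Index 3: 3.2
Index 4: 0.6
Maximum logit = 4.2 at index 2

2


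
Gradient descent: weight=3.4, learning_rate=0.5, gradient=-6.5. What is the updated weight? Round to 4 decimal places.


w_new = w_old - lr * gradient
= 3.4 - 0.5 * -6.5
= 3.4 - (-3.25)
= 6.6500

6.6500


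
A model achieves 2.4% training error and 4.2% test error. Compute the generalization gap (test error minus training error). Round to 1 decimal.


Generalization gap = test_error - train_error
= 4.2 - 2.4
= 1.8%
A small gap suggests good generalization.

1.8


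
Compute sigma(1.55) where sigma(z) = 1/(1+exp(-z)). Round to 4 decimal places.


sigmoid(z) = 1 / (1 + exp(-z))
exp(-(1.55)) = exp(-1.55) = 0.2122
1 + 0.2122 = 1.2122
1 / 1.2122 = 0.8249

0.8249


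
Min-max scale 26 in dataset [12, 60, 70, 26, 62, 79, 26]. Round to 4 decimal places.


Min = 12, Max = 79
Range = 79 - 12 = 67
Scaled = (x - min) / (max - min)
= (26 - 12) / 67
= 14 / 67
= 0.2090

0.2090


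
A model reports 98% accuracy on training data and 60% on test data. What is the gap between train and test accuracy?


Gap = train_accuracy - test_accuracy
= 98 - 60
= 38%
This large gap strongly indicates overfitting.

38


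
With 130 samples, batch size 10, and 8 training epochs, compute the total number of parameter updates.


Iterations per epoch = 130 / 10 = 13
Total updates = iterations_per_epoch * epochs
= 13 * 8
= 104

104


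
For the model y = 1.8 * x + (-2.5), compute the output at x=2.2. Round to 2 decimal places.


y = 1.8 * 2.2 + (-2.5)
= 3.96 + (-2.5)
= 1.46

1.46


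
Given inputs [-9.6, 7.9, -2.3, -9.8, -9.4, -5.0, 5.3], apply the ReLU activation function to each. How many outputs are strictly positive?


ReLU(x) = max(0, x) for each element:
ReLU(-9.6) = 0
ReLU(7.9) = 7.9
ReLU(-2.3) = 0
ReLU(-9.8) = 0
ReLU(-9.4) = 0
ReLU(-5.0) = 0
ReLU(5.3) = 5.3
Active neurons (>0): 2

2


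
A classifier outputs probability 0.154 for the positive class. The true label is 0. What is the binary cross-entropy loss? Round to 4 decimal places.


For y=0: Loss = -log(1-p)
= -log(1 - 0.154)
= -log(0.846)
= -(-0.1672)
= 0.1672

0.1672


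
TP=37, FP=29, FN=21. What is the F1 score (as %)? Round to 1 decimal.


Precision = TP / (TP + FP) = 37 / 66 = 0.5606
Recall = TP / (TP + FN) = 37 / 58 = 0.6379
F1 = 2 * P * R / (P + R)
= 2 * 0.5606 * 0.6379 / (0.5606 + 0.6379)
= 0.7153 / 1.1985
= 0.5968
As percentage: 59.7%

59.7


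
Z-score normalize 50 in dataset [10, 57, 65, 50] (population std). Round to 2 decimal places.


Mean = (10 + 57 + 65 + 50) / 4 = 45.5
Variance = sum((x_i - mean)^2) / n = 448.25
Std = sqrt(448.25) = 21.1719
Z = (x - mean) / std
= (50 - 45.5) / 21.1719
= 4.5 / 21.1719
= 0.21

0.21


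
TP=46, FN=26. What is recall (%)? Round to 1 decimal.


Recall = TP / (TP + FN) * 100
= 46 / (46 + 26)
= 46 / 72
= 0.6389
= 63.9%

63.9


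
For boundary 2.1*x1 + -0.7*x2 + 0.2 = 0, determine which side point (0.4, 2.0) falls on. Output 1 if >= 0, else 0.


Compute 2.1 * 0.4 + -0.7 * 2.0 + 0.2
= 0.84 + -1.4 + 0.2
= -0.36
Since -0.36 < 0, the point is on the negative side.

0


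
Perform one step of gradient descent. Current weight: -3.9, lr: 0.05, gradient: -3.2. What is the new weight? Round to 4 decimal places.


w_new = w_old - lr * gradient
= -3.9 - 0.05 * -3.2
= -3.9 - (-0.16)
= -3.7400

-3.7400


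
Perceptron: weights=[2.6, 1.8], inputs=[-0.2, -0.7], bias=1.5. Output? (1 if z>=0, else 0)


z = w . x + b
= 2.6*-0.2 + 1.8*-0.7 + 1.5
= -0.52 + -1.26 + 1.5
= -1.78 + 1.5
= -0.28
Since z = -0.28 < 0, output = 0

0


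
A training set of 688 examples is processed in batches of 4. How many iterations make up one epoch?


Iterations per epoch = dataset_size / batch_size
= 688 / 4
= 172

172


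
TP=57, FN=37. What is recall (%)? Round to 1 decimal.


Recall = TP / (TP + FN) * 100
= 57 / (57 + 37)
= 57 / 94
= 0.6064
= 60.6%

60.6


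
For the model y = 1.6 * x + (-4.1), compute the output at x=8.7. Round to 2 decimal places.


y = 1.6 * 8.7 + (-4.1)
= 13.92 + (-4.1)
= 9.82

9.82


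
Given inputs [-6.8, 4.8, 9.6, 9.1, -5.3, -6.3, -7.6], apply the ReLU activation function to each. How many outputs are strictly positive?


ReLU(x) = max(0, x) for each element:
ReLU(-6.8) = 0
ReLU(4.8) = 4.8
ReLU(9.6) = 9.6
ReLU(9.1) = 9.1
ReLU(-5.3) = 0
ReLU(-6.3) = 0
ReLU(-7.6) = 0
Active neurons (>0): 3

3


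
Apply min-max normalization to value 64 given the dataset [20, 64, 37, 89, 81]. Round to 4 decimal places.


Min = 20, Max = 89
Range = 89 - 20 = 69
Scaled = (x - min) / (max - min)
= (64 - 20) / 69
= 44 / 69
= 0.6377

0.6377


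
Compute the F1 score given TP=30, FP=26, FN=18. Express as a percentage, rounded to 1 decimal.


Precision = TP / (TP + FP) = 30 / 56 = 0.5357
Recall = TP / (TP + FN) = 30 / 48 = 0.625
F1 = 2 * P * R / (P + R)
= 2 * 0.5357 * 0.625 / (0.5357 + 0.625)
= 0.6696 / 1.1607
= 0.5769
As percentage: 57.7%

57.7


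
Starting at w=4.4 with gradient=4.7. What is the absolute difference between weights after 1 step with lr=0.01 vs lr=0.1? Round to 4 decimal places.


With lr=0.01: w_new = 4.4 - 0.01 * 4.7 = 4.353
With lr=0.1: w_new = 4.4 - 0.1 * 4.7 = 3.93
Absolute difference = |4.353 - 3.93|
= 0.4230

0.4230


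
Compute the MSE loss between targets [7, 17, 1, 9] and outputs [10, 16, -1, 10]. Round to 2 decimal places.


Differences: [-3, 1, 2, -1]
Squared errors: [9, 1, 4, 1]
Sum of squared errors = 15
MSE = 15 / 4 = 3.75

3.75


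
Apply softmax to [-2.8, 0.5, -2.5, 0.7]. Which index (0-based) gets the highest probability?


Softmax is a monotonic transformation, so it preserves the argmax.
We need to find the index of the maximum logit.
Index 0: -2.8
Index 1: 0.5
Index 2: -2.5
Index 3: 0.7
Maximum logit = 0.7 at index 3

3


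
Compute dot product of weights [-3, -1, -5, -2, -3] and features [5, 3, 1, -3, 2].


Element-wise products:
-3 * 5 = -15
-1 * 3 = -3
-5 * 1 = -5
-2 * -3 = 6
-3 * 2 = -6
Sum = -15 + -3 + -5 + 6 + -6
= -23

-23


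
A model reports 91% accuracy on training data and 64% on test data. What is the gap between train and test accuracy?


Gap = train_accuracy - test_accuracy
= 91 - 64
= 27%
This large gap strongly indicates overfitting.

27


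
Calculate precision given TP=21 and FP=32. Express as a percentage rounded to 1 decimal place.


Precision = TP / (TP + FP) * 100
= 21 / (21 + 32)
= 21 / 53
= 0.3962
= 39.6%

39.6


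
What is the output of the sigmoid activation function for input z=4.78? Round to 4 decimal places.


sigmoid(z) = 1 / (1 + exp(-z))
exp(-(4.78)) = exp(-4.78) = 0.0084
1 + 0.0084 = 1.0084
1 / 1.0084 = 0.9917

0.9917


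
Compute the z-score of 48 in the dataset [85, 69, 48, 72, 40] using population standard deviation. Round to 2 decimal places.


Mean = (85 + 69 + 48 + 72 + 40) / 5 = 62.8
Variance = sum((x_i - mean)^2) / n = 270.96
Std = sqrt(270.96) = 16.4609
Z = (x - mean) / std
= (48 - 62.8) / 16.4609
= -14.8 / 16.4609
= -0.90

-0.90


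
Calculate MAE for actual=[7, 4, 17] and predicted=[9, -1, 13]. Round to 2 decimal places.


Absolute errors: [2, 5, 4]
Sum of absolute errors = 11
MAE = 11 / 3 = 3.67

3.67


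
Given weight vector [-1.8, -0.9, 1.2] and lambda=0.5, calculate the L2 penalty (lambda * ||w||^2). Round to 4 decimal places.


Squaring each weight:
(-1.8)^2 = 3.24
(-0.9)^2 = 0.81
1.2^2 = 1.44
Sum of squares = 5.49
Penalty = 0.5 * 5.49 = 2.7450

2.7450


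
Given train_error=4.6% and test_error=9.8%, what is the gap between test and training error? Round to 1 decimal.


Generalization gap = test_error - train_error
= 9.8 - 4.6
= 5.2%
A moderate gap.

5.2


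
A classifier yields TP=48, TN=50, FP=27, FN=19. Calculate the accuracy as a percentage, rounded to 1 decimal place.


Accuracy = (TP + TN) / (TP + TN + FP + FN) * 100
= (48 + 50) / (48 + 50 + 27 + 19)
= 98 / 144
= 0.6806
= 68.1%

68.1


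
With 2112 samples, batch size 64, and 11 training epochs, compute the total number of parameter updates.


Iterations per epoch = 2112 / 64 = 33
Total updates = iterations_per_epoch * epochs
= 33 * 11
= 363

363


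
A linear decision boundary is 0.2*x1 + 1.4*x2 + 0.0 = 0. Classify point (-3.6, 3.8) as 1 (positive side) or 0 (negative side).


Compute 0.2 * -3.6 + 1.4 * 3.8 + 0.0
= -0.72 + 5.32 + 0.0
= 4.6
Since 4.6 >= 0, the point is on the positive side.

1


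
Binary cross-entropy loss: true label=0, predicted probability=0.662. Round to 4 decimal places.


For y=0: Loss = -log(1-p)
= -log(1 - 0.662)
= -log(0.338)
= -(-1.0847)
= 1.0847

1.0847


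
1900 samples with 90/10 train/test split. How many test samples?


Train samples = 1900 * 90% = 1710
Test samples = 1900 - 1710
= 190

190


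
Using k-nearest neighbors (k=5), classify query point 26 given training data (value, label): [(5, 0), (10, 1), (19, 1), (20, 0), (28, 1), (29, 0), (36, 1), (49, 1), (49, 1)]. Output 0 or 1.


Distances from query 26:
Point 28 (class 1): distance = 2
Point 29 (class 0): distance = 3
Point 20 (class 0): distance = 6
Point 19 (class 1): distance = 7
Point 36 (class 1): distance = 10
K=5 nearest neighbors: classes = [1, 0, 0, 1, 1]
Votes for class 1: 3 / 5
Majority vote => class 1

1


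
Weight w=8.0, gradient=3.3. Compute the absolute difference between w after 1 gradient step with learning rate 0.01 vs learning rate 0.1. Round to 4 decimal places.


With lr=0.01: w_new = 8.0 - 0.01 * 3.3 = 7.967
With lr=0.1: w_new = 8.0 - 0.1 * 3.3 = 7.67
Absolute difference = |7.967 - 7.67|
= 0.2970

0.2970


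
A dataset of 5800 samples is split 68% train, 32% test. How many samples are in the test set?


Train samples = 5800 * 68% = 3944
Test samples = 5800 - 3944
= 1856

1856


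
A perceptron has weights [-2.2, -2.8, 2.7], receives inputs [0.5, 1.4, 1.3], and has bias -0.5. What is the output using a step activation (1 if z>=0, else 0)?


z = w . x + b
= -2.2*0.5 + -2.8*1.4 + 2.7*1.3 + -0.5
= -1.1 + -3.92 + 3.51 + -0.5
= -1.51 + -0.5
= -2.01
Since z = -2.01 < 0, output = 0

0


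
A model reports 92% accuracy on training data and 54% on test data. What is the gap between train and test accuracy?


Gap = train_accuracy - test_accuracy
= 92 - 54
= 38%
This large gap strongly indicates overfitting.

38


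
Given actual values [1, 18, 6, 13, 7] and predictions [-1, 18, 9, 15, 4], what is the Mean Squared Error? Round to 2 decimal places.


Differences: [2, 0, -3, -2, 3]
Squared errors: [4, 0, 9, 4, 9]
Sum of squared errors = 26
MSE = 26 / 5 = 5.20

5.20


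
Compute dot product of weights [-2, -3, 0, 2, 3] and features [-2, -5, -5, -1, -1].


Element-wise products:
-2 * -2 = 4
-3 * -5 = 15
0 * -5 = 0
2 * -1 = -2
3 * -1 = -3
Sum = 4 + 15 + 0 + -2 + -3
= 14

14


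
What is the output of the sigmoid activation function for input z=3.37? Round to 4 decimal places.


sigmoid(z) = 1 / (1 + exp(-z))
exp(-(3.37)) = exp(-3.37) = 0.0344
1 + 0.0344 = 1.0344
1 / 1.0344 = 0.9668

0.9668


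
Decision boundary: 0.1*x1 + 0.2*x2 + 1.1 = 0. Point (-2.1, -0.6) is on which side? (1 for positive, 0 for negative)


Compute 0.1 * -2.1 + 0.2 * -0.6 + 1.1
= -0.21 + -0.12 + 1.1
= 0.77
Since 0.77 >= 0, the point is on the positive side.

1


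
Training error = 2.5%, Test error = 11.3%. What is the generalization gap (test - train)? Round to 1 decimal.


Generalization gap = test_error - train_error
= 11.3 - 2.5
= 8.8%
A moderate gap.

8.8


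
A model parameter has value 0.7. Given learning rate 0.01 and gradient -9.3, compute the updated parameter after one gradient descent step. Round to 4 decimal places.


w_new = w_old - lr * gradient
= 0.7 - 0.01 * -9.3
= 0.7 - (-0.093)
= 0.7930

0.7930


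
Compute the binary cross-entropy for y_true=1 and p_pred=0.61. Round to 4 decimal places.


For y=1: Loss = -log(p)
= -log(0.61)
= -(-0.4943)
= 0.4943

0.4943


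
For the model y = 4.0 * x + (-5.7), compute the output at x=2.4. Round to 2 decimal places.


y = 4.0 * 2.4 + (-5.7)
= 9.6 + (-5.7)
= 3.90

3.90


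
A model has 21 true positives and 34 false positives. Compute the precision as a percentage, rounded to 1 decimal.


Precision = TP / (TP + FP) * 100
= 21 / (21 + 34)
= 21 / 55
= 0.3818
= 38.2%

38.2


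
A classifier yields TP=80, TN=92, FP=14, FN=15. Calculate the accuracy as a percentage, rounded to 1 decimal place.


Accuracy = (TP + TN) / (TP + TN + FP + FN) * 100
= (80 + 92) / (80 + 92 + 14 + 15)
= 172 / 201
= 0.8557
= 85.6%

85.6


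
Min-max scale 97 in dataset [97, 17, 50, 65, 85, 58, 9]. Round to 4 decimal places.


Min = 9, Max = 97
Range = 97 - 9 = 88
Scaled = (x - min) / (max - min)
= (97 - 9) / 88
= 88 / 88
= 1.0000

1.0000


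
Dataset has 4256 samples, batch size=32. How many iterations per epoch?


Iterations per epoch = dataset_size / batch_size
= 4256 / 32
= 133

133


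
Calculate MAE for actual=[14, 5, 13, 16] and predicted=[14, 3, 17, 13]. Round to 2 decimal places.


Absolute errors: [0, 2, 4, 3]
Sum of absolute errors = 9
MAE = 9 / 4 = 2.25

2.25


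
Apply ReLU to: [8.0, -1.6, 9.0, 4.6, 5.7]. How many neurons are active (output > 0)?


ReLU(x) = max(0, x) for each element:
ReLU(8.0) = 8.0
ReLU(-1.6) = 0
ReLU(9.0) = 9.0
ReLU(4.6) = 4.6
ReLU(5.7) = 5.7
Active neurons (>0): 4

4


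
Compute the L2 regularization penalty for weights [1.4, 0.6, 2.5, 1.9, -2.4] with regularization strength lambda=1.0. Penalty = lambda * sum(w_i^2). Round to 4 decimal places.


Squaring each weight:
1.4^2 = 1.96
0.6^2 = 0.36
2.5^2 = 6.25
1.9^2 = 3.61
(-2.4)^2 = 5.76
Sum of squares = 17.94
Penalty = 1.0 * 17.94 = 17.9400

17.9400


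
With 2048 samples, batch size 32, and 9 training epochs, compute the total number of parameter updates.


Iterations per epoch = 2048 / 32 = 64
Total updates = iterations_per_epoch * epochs
= 64 * 9
= 576

576


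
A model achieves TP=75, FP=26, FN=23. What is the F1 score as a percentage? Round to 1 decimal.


Precision = TP / (TP + FP) = 75 / 101 = 0.7426
Recall = TP / (TP + FN) = 75 / 98 = 0.7653
F1 = 2 * P * R / (P + R)
= 2 * 0.7426 * 0.7653 / (0.7426 + 0.7653)
= 1.1366 / 1.5079
= 0.7538
As percentage: 75.4%

75.4


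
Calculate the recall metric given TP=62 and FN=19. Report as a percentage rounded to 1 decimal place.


Recall = TP / (TP + FN) * 100
= 62 / (62 + 19)
= 62 / 81
= 0.7654
= 76.5%

76.5


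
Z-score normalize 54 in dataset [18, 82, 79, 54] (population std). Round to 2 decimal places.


Mean = (18 + 82 + 79 + 54) / 4 = 58.25
Variance = sum((x_i - mean)^2) / n = 658.1875
Std = sqrt(658.1875) = 25.6552
Z = (x - mean) / std
= (54 - 58.25) / 25.6552
= -4.25 / 25.6552
= -0.17

-0.17


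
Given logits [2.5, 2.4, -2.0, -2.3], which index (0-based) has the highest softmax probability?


Softmax is a monotonic transformation, so it preserves the argmax.
We need to find the index of the maximum logit.
Index 0: 2.5
Index 1: 2.4
Index 2: -2.0
Index 3: -2.3
Maximum logit = 2.5 at index 0

0


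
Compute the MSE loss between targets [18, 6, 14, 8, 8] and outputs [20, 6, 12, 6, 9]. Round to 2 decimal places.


Differences: [-2, 0, 2, 2, -1]
Squared errors: [4, 0, 4, 4, 1]
Sum of squared errors = 13
MSE = 13 / 5 = 2.60

2.60


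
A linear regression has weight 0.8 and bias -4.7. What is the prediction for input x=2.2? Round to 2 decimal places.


y = 0.8 * 2.2 + (-4.7)
= 1.76 + (-4.7)
= -2.94

-2.94


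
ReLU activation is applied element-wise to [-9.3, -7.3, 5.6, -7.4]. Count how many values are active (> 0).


ReLU(x) = max(0, x) for each element:
ReLU(-9.3) = 0
ReLU(-7.3) = 0
ReLU(5.6) = 5.6
ReLU(-7.4) = 0
Active neurons (>0): 1

1


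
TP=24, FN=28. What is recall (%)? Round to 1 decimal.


Recall = TP / (TP + FN) * 100
= 24 / (24 + 28)
= 24 / 52
= 0.4615
= 46.2%

46.2


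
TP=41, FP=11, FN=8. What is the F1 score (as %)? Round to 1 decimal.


Precision = TP / (TP + FP) = 41 / 52 = 0.7885
Recall = TP / (TP + FN) = 41 / 49 = 0.8367
F1 = 2 * P * R / (P + R)
= 2 * 0.7885 * 0.8367 / (0.7885 + 0.8367)
= 1.3195 / 1.6252
= 0.8119
As percentage: 81.2%

81.2


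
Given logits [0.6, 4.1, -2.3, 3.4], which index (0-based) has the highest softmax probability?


Softmax is a monotonic transformation, so it preserves the argmax.
We need to find the index of the maximum logit.
Index 0: 0.6
Index 1: 4.1
Index 2: -2.3
Index 3: 3.4
Maximum logit = 4.1 at index 1

1


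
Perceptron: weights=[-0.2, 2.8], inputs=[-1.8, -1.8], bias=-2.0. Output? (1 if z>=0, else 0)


z = w . x + b
= -0.2*-1.8 + 2.8*-1.8 + -2.0
= 0.36 + -5.04 + -2.0
= -4.68 + -2.0
= -6.68
Since z = -6.68 < 0, output = 0

0


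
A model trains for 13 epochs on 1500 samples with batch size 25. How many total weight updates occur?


Iterations per epoch = 1500 / 25 = 60
Total updates = iterations_per_epoch * epochs
= 60 * 13
= 780

780


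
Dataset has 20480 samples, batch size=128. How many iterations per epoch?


Iterations per epoch = dataset_size / batch_size
= 20480 / 128
= 160

160


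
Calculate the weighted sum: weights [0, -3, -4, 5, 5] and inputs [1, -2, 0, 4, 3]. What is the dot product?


Element-wise products:
0 * 1 = 0
-3 * -2 = 6
-4 * 0 = 0
5 * 4 = 20
5 * 3 = 15
Sum = 0 + 6 + 0 + 20 + 15
= 41

41


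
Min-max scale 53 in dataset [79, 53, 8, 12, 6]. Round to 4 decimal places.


Min = 6, Max = 79
Range = 79 - 6 = 73
Scaled = (x - min) / (max - min)
= (53 - 6) / 73
= 47 / 73
= 0.6438

0.6438


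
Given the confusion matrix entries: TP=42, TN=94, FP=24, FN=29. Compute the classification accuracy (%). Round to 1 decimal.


Accuracy = (TP + TN) / (TP + TN + FP + FN) * 100
= (42 + 94) / (42 + 94 + 24 + 29)
= 136 / 189
= 0.7196
= 72.0%

72.0


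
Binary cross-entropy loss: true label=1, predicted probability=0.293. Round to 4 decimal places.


For y=1: Loss = -log(p)
= -log(0.293)
= -(-1.2276)
= 1.2276

1.2276


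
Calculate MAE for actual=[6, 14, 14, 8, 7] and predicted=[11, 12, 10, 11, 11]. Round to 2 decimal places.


Absolute errors: [5, 2, 4, 3, 4]
Sum of absolute errors = 18
MAE = 18 / 5 = 3.60

3.60


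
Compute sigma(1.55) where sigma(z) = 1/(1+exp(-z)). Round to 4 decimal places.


sigmoid(z) = 1 / (1 + exp(-z))
exp(-(1.55)) = exp(-1.55) = 0.2122
1 + 0.2122 = 1.2122
1 / 1.2122 = 0.8249

0.8249


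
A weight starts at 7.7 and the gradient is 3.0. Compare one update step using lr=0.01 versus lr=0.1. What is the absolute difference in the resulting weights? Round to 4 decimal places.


With lr=0.01: w_new = 7.7 - 0.01 * 3.0 = 7.67
With lr=0.1: w_new = 7.7 - 0.1 * 3.0 = 7.4
Absolute difference = |7.67 - 7.4|
= 0.2700

0.2700
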